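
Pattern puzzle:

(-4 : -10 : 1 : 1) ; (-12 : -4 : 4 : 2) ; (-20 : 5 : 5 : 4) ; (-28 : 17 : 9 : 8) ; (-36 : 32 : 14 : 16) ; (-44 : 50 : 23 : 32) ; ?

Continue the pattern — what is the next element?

(-52 : 71 : 37 : 64)

First component: -4, -12, -20, -28, -36, -44 → -52 (−8 each step).
Second component — differences are 6, 9, 12, … (increasing by 3 each time): -10, -4, 5, 17, 32, 50 → 71.
Third component: each term is the sum of the two before it; 1, 4, 5, 9, 14, 23 → 37.
Fourth component: ×2 each step; 1, 2, 4, 8, 16, 32 → 64.
Putting it together: (-52 : 71 : 37 : 64).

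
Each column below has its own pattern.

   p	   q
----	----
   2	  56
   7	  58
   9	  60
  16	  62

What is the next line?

25  64

Column p — each term is the sum of the two before it: 2, 7, 9, 16 → 25.
Column q goes 56, 58, 60, 62 → 64 (+2 each step).
Combining the parts gives 25  64.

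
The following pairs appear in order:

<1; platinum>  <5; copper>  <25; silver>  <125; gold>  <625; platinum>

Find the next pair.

<3125; copper>

First slot: ×5 each step; 1, 5, 25, 125, 625 → 3125.
Metal: repeats platinum → copper → silver → gold; platinum, copper, silver, gold, platinum → copper.
Combining the parts gives <3125; copper>.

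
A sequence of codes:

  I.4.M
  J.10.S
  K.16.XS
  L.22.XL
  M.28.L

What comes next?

For the letter, letters move forward 1 place in the alphabet: I, J, K, L, M → N.
Second component goes 4, 10, 16, 22, 28 → 34 (+6 each step).
For the size, runs backward through clothing sizes XS→XL: M, S, XS, XL, L → M.
Putting it together: N.34.M.

N.34.M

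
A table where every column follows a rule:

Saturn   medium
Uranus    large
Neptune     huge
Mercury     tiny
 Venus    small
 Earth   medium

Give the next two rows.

Mars  large; Jupiter  huge

Planet goes Saturn, Uranus, Neptune, Mercury, Venus, Earth → Mars → Jupiter (runs through the planets Mercury→Neptune).
Size goes medium, large, huge, tiny, small, medium → large → huge (repeats medium → large → huge → tiny → small).
Putting the parts together: Mars  large and then Jupiter  huge.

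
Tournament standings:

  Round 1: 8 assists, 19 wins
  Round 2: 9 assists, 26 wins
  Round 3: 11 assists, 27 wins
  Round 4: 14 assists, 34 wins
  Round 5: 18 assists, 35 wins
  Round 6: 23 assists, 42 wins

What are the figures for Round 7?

For the assists, differences are 1, 2, 3, … (increasing by 1 each time): 8, 9, 11, 14, 18, 23 → 29.
For the wins, alternating steps +7, +1, +7, +1, …: 19, 26, 27, 34, 35, 42 → 43.
Combining the parts gives 29 assists, 43 wins.

29 assists, 43 wins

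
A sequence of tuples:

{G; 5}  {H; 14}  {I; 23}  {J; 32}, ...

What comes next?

Letter: letters move forward 1 place in the alphabet; G, H, I, J → K.
Second part goes 5, 14, 23, 32 → 41 (+9 each step).
So the next tuple is {K; 41}.

{K; 41}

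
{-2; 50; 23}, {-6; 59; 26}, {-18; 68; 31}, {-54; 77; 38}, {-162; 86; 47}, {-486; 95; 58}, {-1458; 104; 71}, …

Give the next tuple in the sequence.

{-4374; 113; 86}

First slot: ×3 each step; -2, -6, -18, -54, -162, -486, -1458 → -4374.
For the second slot, +9 each step: 50, 59, 68, 77, 86, 95, 104 → 113.
Third slot — differences are 3, 5, 7, … (increasing by 2 each time): 23, 26, 31, 38, 47, 58, 71 → 86.
Putting it together: {-4374; 113; 86}.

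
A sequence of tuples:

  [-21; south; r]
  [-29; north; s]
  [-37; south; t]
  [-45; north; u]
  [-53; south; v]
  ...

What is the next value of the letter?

w

First part: −8 each step; -21, -29, -37, -45, -53 → -61.
Direction — alternates south ↔ north: south, north, south, north, south → north.
For the letter, letters move forward 1 place in the alphabet: r, s, t, u, v → w.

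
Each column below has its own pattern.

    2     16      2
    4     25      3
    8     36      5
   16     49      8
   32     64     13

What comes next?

First component goes 2, 4, 8, 16, 32 → 64 (×2 each step).
Second component: perfect squares: 4², 5², 6², …, so 16, 25, 36, 49, 64 → 81.
Third component: 2, 3, 5, 8, 13 → 21 (each term is the sum of the two before it).
Putting it together: 64  81  21.

64  81  21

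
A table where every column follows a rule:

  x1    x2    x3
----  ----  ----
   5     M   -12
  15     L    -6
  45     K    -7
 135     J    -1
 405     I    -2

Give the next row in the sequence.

1215  H  4

Column x1: ×3 each step; 5, 15, 45, 135, 405 → 1215.
For the column x2, letters move back 1 place in the alphabet: M, L, K, J, I → H.
Column x3: -12, -6, -7, -1, -2 → 4 (alternating steps +6, −1, +6, −1, …).
So the next row is 1215  H  4.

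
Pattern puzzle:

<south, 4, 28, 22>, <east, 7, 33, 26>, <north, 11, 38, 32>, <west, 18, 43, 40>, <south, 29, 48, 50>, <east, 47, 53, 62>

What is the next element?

<north, 76, 58, 76>

Direction: repeats south → east → north → west; south, east, north, west, south, east → north.
Second entry: each term is the sum of the two before it; 4, 7, 11, 18, 29, 47 → 76.
Third entry — +5 each step: 28, 33, 38, 43, 48, 53 → 58.
Fourth entry — differences are 4, 6, 8, … (increasing by 2 each time): 22, 26, 32, 40, 50, 62 → 76.
Combining the parts gives <north, 76, 58, 76>.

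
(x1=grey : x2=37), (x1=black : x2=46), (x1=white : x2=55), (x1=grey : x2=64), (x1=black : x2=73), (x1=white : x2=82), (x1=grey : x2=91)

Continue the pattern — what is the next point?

X1 goes grey, black, white, grey, black, white, grey → black (repeats grey → black → white).
X2 — +9 each step: 37, 46, 55, 64, 73, 82, 91 → 100.
Combining the parts gives (x1=black : x2=100).

(x1=black : x2=100)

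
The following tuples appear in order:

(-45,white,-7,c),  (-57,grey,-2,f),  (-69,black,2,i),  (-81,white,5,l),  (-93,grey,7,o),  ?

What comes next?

First part: -45, -57, -69, -81, -93 → -105 (−12 each step).
Shade goes white, grey, black, white, grey → black (repeats white → grey → black).
For the third part, differences are 5, 4, 3, … (decreasing by 1 each time): -7, -2, 2, 5, 7 → 8.
Letter goes c, f, i, l, o → r (letters move forward 3 places in the alphabet).
Combining the parts gives (-105,black,8,r).

(-105,black,8,r)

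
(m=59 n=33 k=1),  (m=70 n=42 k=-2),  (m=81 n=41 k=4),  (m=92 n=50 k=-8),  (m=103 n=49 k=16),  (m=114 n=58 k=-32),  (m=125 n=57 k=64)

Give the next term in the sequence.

M goes 59, 70, 81, 92, 103, 114, 125 → 136 (+11 each step).
N goes 33, 42, 41, 50, 49, 58, 57 → 66 (alternating steps +9, −1, +9, −1, …).
For the k, ×(-2) each step: 1, -2, 4, -8, 16, -32, 64 → -128.
So the next term is (m=136 n=66 k=-128).

(m=136 n=66 k=-128)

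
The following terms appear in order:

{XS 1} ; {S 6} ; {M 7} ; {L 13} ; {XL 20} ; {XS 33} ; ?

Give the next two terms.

{S 53}, {M 86}

Size: XS, S, M, L, XL, XS → S → M (repeats XS → S → M → L → XL).
Second entry goes 1, 6, 7, 13, 20, 33 → 53 → 86 (each term is the sum of the two before it).
So the next two terms are {S 53} and {M 86}.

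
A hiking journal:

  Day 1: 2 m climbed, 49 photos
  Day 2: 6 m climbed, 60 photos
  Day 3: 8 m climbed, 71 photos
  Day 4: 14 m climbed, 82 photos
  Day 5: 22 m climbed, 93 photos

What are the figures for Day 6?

M climbed: each term is the sum of the two before it, so 2, 6, 8, 14, 22 → 36.
Photos: +11 each step; 49, 60, 71, 82, 93 → 104.
Putting it together: 36 m climbed, 104 photos.

36 m climbed, 104 photos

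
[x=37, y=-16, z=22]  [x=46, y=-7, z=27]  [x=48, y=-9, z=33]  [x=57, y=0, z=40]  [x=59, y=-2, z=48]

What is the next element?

X — alternating steps +9, +2, +9, +2, …: 37, 46, 48, 57, 59 → 68.
Y — alternating steps +9, −2, +9, −2, …: -16, -7, -9, 0, -2 → 7.
Z — differences are 5, 6, 7, … (increasing by 1 each time): 22, 27, 33, 40, 48 → 57.
Putting it together: [x=68, y=7, z=57].

[x=68, y=7, z=57]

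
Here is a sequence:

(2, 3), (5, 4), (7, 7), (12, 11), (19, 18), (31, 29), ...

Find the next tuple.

(50, 47)

First value: each term is the sum of the two before it; 2, 5, 7, 12, 19, 31 → 50.
Second value: each term is the sum of the two before it; 3, 4, 7, 11, 18, 29 → 47.
Putting it together: (50, 47).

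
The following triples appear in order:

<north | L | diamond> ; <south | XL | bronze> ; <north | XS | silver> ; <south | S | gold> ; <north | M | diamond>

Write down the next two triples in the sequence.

Direction — alternates north ↔ south: north, south, north, south, north → south → north.
Size: L, XL, XS, S, M → L → XL (runs through clothing sizes XS→XL).
Rank: repeats diamond → bronze → silver → gold, so diamond, bronze, silver, gold, diamond → bronze → silver.
Putting the parts together: <south | L | bronze> and then <north | XL | silver>.

<south | L | bronze>, <north | XL | silver>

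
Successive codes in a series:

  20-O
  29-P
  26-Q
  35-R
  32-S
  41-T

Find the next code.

38-U

First component goes 20, 29, 26, 35, 32, 41 → 38 (alternating steps +9, −3, +9, −3, …).
Letter: O, P, Q, R, S, T → U (letters move forward 1 place in the alphabet).
Putting it together: 38-U.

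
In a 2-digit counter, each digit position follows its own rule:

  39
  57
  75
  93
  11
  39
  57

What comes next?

75

First digit — +2 each step, mod 10: 3, 5, 7, 9, 1, 3, 5 → 7.
Second digit goes 9, 7, 5, 3, 1, 9, 7 → 5 (−2 each step, mod 10).
So the next code is 75.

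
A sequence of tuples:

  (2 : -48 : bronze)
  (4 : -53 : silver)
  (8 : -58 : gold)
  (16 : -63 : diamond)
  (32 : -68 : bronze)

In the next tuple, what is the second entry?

First entry — ×2 each step: 2, 4, 8, 16, 32 → 64.
Second entry: −5 each step; -48, -53, -58, -63, -68 → -73.
For the rank, repeats bronze → silver → gold → diamond: bronze, silver, gold, diamond, bronze → silver.

-73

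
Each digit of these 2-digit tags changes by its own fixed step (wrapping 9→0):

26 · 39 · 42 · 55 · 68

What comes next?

First digit: +1 each step, mod 10; 2, 3, 4, 5, 6 → 7.
Second digit — +3 each step, mod 10: 6, 9, 2, 5, 8 → 1.
Putting it together: 71.

71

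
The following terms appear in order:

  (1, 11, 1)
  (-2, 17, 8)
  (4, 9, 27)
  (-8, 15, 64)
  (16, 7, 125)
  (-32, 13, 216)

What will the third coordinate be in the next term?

First coordinate goes 1, -2, 4, -8, 16, -32 → 64 (×(-2) each step).
Second coordinate — alternating steps +6, −8, +6, −8, …: 11, 17, 9, 15, 7, 13 → 5.
Third coordinate: perfect cubes: 1³, 2³, 3³, …, so 1, 8, 27, 64, 125, 216 → 343.

343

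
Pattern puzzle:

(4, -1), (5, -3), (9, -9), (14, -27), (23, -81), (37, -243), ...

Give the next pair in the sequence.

(60, -729)

First entry: each term is the sum of the two before it; 4, 5, 9, 14, 23, 37 → 60.
For the second entry, ×3 each step: -1, -3, -9, -27, -81, -243 → -729.
So the next pair is (60, -729).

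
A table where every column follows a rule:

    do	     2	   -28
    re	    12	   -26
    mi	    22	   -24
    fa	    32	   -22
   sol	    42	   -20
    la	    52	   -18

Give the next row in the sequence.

ti  62  -16

Note: runs through the solfège scale do→ti; do, re, mi, fa, sol, la → ti.
Second component — +10 each step: 2, 12, 22, 32, 42, 52 → 62.
Third component: +2 each step; -28, -26, -24, -22, -20, -18 → -16.
Putting it together: ti  62  -16.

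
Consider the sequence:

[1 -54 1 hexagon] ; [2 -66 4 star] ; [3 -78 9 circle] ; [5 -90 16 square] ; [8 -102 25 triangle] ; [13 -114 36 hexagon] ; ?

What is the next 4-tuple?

First component: each term is the sum of the two before it; 1, 2, 3, 5, 8, 13 → 21.
Second component: −12 each step, so -54, -66, -78, -90, -102, -114 → -126.
Third component — perfect squares: 1², 2², 3², …: 1, 4, 9, 16, 25, 36 → 49.
Shape: repeats hexagon → star → circle → square → triangle; hexagon, star, circle, square, triangle, hexagon → star.
So the next 4-tuple is [21 -126 49 star].

[21 -126 49 star]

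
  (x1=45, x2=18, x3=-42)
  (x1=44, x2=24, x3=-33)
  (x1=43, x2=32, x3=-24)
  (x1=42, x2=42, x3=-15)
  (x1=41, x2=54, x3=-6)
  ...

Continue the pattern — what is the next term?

(x1=40, x2=68, x3=3)

X1: −1 each step; 45, 44, 43, 42, 41 → 40.
For the x2, differences are 6, 8, 10, … (increasing by 2 each time): 18, 24, 32, 42, 54 → 68.
For the x3, +9 each step: -42, -33, -24, -15, -6 → 3.
Combining the parts gives (x1=40, x2=68, x3=3).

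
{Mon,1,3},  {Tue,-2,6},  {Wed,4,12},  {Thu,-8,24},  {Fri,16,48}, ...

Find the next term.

{Sat,-32,96}

For the day, runs through the weekdays Mon→Sun: Mon, Tue, Wed, Thu, Fri → Sat.
Second component — ×(-2) each step: 1, -2, 4, -8, 16 → -32.
For the third component, ×2 each step: 3, 6, 12, 24, 48 → 96.
Putting it together: {Sat,-32,96}.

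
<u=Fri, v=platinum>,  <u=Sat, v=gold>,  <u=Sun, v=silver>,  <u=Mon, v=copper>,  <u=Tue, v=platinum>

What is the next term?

U — runs through the weekdays Mon→Sun: Fri, Sat, Sun, Mon, Tue → Wed.
V: repeats platinum → gold → silver → copper, so platinum, gold, silver, copper, platinum → gold.
Combining the parts gives <u=Wed, v=gold>.

<u=Wed, v=gold>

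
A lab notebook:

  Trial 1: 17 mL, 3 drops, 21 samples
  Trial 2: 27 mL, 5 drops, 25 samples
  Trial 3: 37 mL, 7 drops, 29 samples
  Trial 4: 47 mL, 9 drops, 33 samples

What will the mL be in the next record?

57

For the mL, +10 each step: 17, 27, 37, 47 → 57.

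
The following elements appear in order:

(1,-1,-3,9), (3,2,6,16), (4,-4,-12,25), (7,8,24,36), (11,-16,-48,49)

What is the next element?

First slot goes 1, 3, 4, 7, 11 → 18 (each term is the sum of the two before it).
Second slot goes -1, 2, -4, 8, -16 → 32 (×(-2) each step).
Third slot goes -3, 6, -12, 24, -48 → 96 (×(-2) each step).
Fourth slot: perfect squares: 3², 4², 5², …; 9, 16, 25, 36, 49 → 64.
Putting it together: (18,32,96,64).

(18,32,96,64)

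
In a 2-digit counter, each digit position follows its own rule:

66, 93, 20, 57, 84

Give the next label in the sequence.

First digit — +3 each step, mod 10: 6, 9, 2, 5, 8 → 1.
Second digit — −3 each step, mod 10: 6, 3, 0, 7, 4 → 1.
Putting it together: 11.

11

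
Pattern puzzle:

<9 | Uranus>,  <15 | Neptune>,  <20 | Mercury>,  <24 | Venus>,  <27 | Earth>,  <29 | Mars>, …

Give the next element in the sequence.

<30 | Jupiter>

For the first value, differences are 6, 5, 4, … (decreasing by 1 each time): 9, 15, 20, 24, 27, 29 → 30.
Planet — runs through the planets Mercury→Neptune: Uranus, Neptune, Mercury, Venus, Earth, Mars → Jupiter.
So the next element is <30 | Jupiter>.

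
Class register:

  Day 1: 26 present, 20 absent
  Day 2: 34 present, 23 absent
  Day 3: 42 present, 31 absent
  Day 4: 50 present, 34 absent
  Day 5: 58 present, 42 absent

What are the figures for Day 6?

Present: +8 each step; 26, 34, 42, 50, 58 → 66.
Absent: alternating steps +3, +8, +3, +8, …, so 20, 23, 31, 34, 42 → 45.
Combining the parts gives 66 present, 45 absent.

66 present, 45 absent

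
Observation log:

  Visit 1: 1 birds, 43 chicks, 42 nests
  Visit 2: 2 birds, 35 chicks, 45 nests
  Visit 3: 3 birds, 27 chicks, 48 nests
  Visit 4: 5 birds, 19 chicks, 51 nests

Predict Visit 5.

8 birds, 11 chicks, 54 nests

For the birds, each term is the sum of the two before it: 1, 2, 3, 5 → 8.
Chicks: 43, 35, 27, 19 → 11 (−8 each step).
Nests: +3 each step; 42, 45, 48, 51 → 54.
So the next line is 8 birds, 11 chicks, 54 nests.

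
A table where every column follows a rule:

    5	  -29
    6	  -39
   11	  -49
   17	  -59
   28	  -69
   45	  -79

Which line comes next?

First component goes 5, 6, 11, 17, 28, 45 → 73 (each term is the sum of the two before it).
Second component: -29, -39, -49, -59, -69, -79 → -89 (−10 each step).
Putting it together: 73  -89.

73  -89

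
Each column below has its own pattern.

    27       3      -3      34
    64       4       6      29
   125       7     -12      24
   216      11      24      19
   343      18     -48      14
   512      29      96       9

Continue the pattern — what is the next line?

First component: 27, 64, 125, 216, 343, 512 → 729 (perfect cubes: 3³, 4³, 5³, …).
Second component: each term is the sum of the two before it, so 3, 4, 7, 11, 18, 29 → 47.
Third component: ×(-2) each step; -3, 6, -12, 24, -48, 96 → -192.
For the fourth component, −5 each step: 34, 29, 24, 19, 14, 9 → 4.
Combining the parts gives 729  47  -192  4.

729  47  -192  4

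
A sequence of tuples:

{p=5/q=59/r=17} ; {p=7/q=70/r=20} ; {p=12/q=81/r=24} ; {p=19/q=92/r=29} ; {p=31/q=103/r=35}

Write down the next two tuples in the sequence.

{p=50/q=114/r=42}, {p=81/q=125/r=50}

P: each term is the sum of the two before it; 5, 7, 12, 19, 31 → 50 → 81.
Q goes 59, 70, 81, 92, 103 → 114 → 125 (+11 each step).
R goes 17, 20, 24, 29, 35 → 42 → 50 (differences are 3, 4, 5, … (increasing by 1 each time)).
So the next two tuples are {p=50/q=114/r=42} and {p=81/q=125/r=50}.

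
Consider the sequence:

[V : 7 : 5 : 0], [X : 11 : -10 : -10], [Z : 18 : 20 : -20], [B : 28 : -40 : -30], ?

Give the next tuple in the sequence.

[D : 41 : 80 : -40]

For the letter, letters move forward 2 places in the alphabet, wrapping Z→A: V, X, Z, B → D.
Second component — differences are 4, 7, 10, … (increasing by 3 each time): 7, 11, 18, 28 → 41.
For the third component, ×(-2) each step: 5, -10, 20, -40 → 80.
Fourth component goes 0, -10, -20, -30 → -40 (−10 each step).
Putting it together: [D : 41 : 80 : -40].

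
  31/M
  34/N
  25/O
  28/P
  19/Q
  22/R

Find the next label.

13/S

First component: 31, 34, 25, 28, 19, 22 → 13 (alternating steps +3, −9, +3, −9, …).
For the letter, letters move forward 1 place in the alphabet: M, N, O, P, Q, R → S.
Putting it together: 13/S.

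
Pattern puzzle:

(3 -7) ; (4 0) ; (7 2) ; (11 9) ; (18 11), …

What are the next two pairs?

(29 18), (47 20)

First part: each term is the sum of the two before it; 3, 4, 7, 11, 18 → 29 → 47.
Second part: -7, 0, 2, 9, 11 → 18 → 20 (alternating steps +7, +2, +7, +2, …).
So the next two pairs are (29 18) and (47 20).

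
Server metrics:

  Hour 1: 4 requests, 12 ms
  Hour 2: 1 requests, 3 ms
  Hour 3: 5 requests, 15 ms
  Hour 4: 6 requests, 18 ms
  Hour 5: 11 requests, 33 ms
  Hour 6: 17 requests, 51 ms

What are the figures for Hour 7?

28 requests, 84 ms

Requests: each term is the sum of the two before it; 4, 1, 5, 6, 11, 17 → 28.
Ms goes 12, 3, 15, 18, 33, 51 → 84 (always 3 × the requests).
Putting it together: 28 requests, 84 ms.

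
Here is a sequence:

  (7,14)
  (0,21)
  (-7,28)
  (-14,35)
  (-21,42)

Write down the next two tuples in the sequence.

(-28,49), (-35,56)

First component: −7 each step, so 7, 0, -7, -14, -21 → -28 → -35.
Second component: together with the first component always sums to 21; 14, 21, 28, 35, 42 → 49 → 56.
So the next two tuples are (-28,49) and (-35,56).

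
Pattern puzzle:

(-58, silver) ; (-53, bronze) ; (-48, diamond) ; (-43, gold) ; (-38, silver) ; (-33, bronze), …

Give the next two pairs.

(-28, diamond), (-23, gold)

First part — +5 each step: -58, -53, -48, -43, -38, -33 → -28 → -23.
Rank: silver, bronze, diamond, gold, silver, bronze → diamond → gold (repeats silver → bronze → diamond → gold).
Putting the parts together: (-28, diamond) and then (-23, gold).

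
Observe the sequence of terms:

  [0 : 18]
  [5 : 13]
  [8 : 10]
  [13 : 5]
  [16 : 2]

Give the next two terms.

First part: 0, 5, 8, 13, 16 → 21 → 24 (alternating steps +5, +3, +5, +3, …).
Second part — together with the first part always sums to 18: 18, 13, 10, 5, 2 → -3 → -6.
So the next two terms are [21 : -3] and [24 : -6].

[21 : -3], [24 : -6]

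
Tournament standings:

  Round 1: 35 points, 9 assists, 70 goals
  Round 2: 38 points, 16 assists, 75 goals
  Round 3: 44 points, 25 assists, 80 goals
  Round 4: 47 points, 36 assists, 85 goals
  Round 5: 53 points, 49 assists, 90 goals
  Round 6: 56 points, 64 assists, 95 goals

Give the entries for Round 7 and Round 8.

Points: alternating steps +3, +6, +3, +6, …, so 35, 38, 44, 47, 53, 56 → 62 → 65.
For the assists, perfect squares: 3², 4², 5², …: 9, 16, 25, 36, 49, 64 → 81 → 100.
Goals: +5 each step, so 70, 75, 80, 85, 90, 95 → 100 → 105.
Putting the parts together: 62 points, 81 assists, 100 goals and then 65 points, 100 assists, 105 goals.

62 points, 81 assists, 100 goals; 65 points, 100 assists, 105 goals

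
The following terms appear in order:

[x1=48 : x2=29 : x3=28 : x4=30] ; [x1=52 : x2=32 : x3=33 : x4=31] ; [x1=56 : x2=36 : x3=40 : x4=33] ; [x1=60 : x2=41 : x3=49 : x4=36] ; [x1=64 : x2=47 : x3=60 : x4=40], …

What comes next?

[x1=68 : x2=54 : x3=73 : x4=45]

X1: +4 each step; 48, 52, 56, 60, 64 → 68.
X2: differences are 3, 4, 5, … (increasing by 1 each time); 29, 32, 36, 41, 47 → 54.
X3: differences are 5, 7, 9, … (increasing by 2 each time); 28, 33, 40, 49, 60 → 73.
X4 goes 30, 31, 33, 36, 40 → 45 (differences are 1, 2, 3, … (increasing by 1 each time)).
Putting it together: [x1=68 : x2=54 : x3=73 : x4=45].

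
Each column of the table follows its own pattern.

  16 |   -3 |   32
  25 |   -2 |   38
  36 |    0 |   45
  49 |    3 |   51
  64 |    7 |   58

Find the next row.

First component: 16, 25, 36, 49, 64 → 81 (perfect squares: 4², 5², 6², …).
Second component: differences are 1, 2, 3, … (increasing by 1 each time), so -3, -2, 0, 3, 7 → 12.
Third component: alternating steps +6, +7, +6, +7, …, so 32, 38, 45, 51, 58 → 64.
Putting it together: 81  12  64.

81  12  64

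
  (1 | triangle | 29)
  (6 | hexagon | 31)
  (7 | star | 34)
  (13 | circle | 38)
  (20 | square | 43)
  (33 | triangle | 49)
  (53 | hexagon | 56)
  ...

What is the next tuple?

(86 | star | 64)

First slot: each term is the sum of the two before it, so 1, 6, 7, 13, 20, 33, 53 → 86.
Shape goes triangle, hexagon, star, circle, square, triangle, hexagon → star (repeats triangle → hexagon → star → circle → square).
Third slot: differences are 2, 3, 4, … (increasing by 1 each time); 29, 31, 34, 38, 43, 49, 56 → 64.
So the next tuple is (86 | star | 64).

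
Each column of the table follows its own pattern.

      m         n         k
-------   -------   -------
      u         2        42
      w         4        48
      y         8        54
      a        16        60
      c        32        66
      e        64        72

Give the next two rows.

Column m goes u, w, y, a, c, e → g → i (letters move forward 2 places in the alphabet, wrapping Z→A).
Column n goes 2, 4, 8, 16, 32, 64 → 128 → 256 (×2 each step).
Column k: +6 each step, so 42, 48, 54, 60, 66, 72 → 78 → 84.
So the next two rows are g  128  78 and i  256  84.

g  128  78; i  256  84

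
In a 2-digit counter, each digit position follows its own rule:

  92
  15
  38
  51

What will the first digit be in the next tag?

7

First digit: 9, 1, 3, 5 → 7 (+2 each step, mod 10).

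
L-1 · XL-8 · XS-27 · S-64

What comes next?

Size — runs through clothing sizes XS→XL: L, XL, XS, S → M.
Second component: 1, 8, 27, 64 → 125 (perfect cubes: 1³, 2³, 3³, …).
So the next label is M-125.

M-125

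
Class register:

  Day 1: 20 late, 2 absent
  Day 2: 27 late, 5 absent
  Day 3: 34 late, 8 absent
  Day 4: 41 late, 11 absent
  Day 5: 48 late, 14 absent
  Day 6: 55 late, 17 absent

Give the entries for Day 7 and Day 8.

For the late, +7 each step: 20, 27, 34, 41, 48, 55 → 62 → 69.
Absent: +3 each step, so 2, 5, 8, 11, 14, 17 → 20 → 23.
So the next two rows are 62 late, 20 absent and 69 late, 23 absent.

62 late, 20 absent; 69 late, 23 absent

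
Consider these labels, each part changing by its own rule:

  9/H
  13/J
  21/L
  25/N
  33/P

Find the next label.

First component: 9, 13, 21, 25, 33 → 37 (alternating steps +4, +8, +4, +8, …).
Letter — letters move forward 2 places in the alphabet: H, J, L, N, P → R.
So the next label is 37/R.

37/R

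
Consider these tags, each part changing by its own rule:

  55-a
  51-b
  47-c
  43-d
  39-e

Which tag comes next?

First component: −4 each step, so 55, 51, 47, 43, 39 → 35.
Letter: a, b, c, d, e → f (letters move forward 1 place in the alphabet).
So the next tag is 35-f.

35-f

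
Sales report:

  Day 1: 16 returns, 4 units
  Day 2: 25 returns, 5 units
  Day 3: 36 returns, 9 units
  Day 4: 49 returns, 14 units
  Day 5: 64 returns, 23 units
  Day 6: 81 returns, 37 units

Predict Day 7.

Returns: 16, 25, 36, 49, 64, 81 → 100 (perfect squares: 4², 5², 6², …).
Units goes 4, 5, 9, 14, 23, 37 → 60 (each term is the sum of the two before it).
Putting it together: 100 returns, 60 units.

100 returns, 60 units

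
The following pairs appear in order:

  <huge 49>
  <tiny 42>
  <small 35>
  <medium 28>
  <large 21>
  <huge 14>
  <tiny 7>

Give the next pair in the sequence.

Size goes huge, tiny, small, medium, large, huge, tiny → small (repeats huge → tiny → small → medium → large).
Second coordinate — −7 each step: 49, 42, 35, 28, 21, 14, 7 → 0.
So the next pair is <small 0>.

<small 0>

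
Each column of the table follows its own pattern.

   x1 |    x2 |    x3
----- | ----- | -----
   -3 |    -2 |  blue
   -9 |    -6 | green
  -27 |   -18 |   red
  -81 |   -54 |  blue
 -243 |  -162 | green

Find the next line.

For the column x1, ×3 each step: -3, -9, -27, -81, -243 → -729.
For the column x2, ×3 each step: -2, -6, -18, -54, -162 → -486.
Column x3 — repeats blue → green → red: blue, green, red, blue, green → red.
So the next line is -729  -486  red.

-729  -486  red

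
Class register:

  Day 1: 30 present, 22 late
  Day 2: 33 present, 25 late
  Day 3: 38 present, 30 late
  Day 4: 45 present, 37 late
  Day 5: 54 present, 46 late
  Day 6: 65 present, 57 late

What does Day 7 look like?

78 present, 70 late

Present: differences are 3, 5, 7, … (increasing by 2 each time); 30, 33, 38, 45, 54, 65 → 78.
For the late, always 8 less than the present: 22, 25, 30, 37, 46, 57 → 70.
Combining the parts gives 78 present, 70 late.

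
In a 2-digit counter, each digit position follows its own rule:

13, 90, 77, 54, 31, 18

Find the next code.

95

First digit: 1, 9, 7, 5, 3, 1 → 9 (−2 each step, mod 10).
Second digit: −3 each step, mod 10, so 3, 0, 7, 4, 1, 8 → 5.
Putting it together: 95.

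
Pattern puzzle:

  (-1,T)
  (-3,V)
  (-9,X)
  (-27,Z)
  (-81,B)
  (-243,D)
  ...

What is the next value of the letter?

F

Letter: T, V, X, Z, B, D → F (letters move forward 2 places in the alphabet, wrapping Z→A).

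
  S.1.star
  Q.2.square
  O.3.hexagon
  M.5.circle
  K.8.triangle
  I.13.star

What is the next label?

G.21.square

Letter: letters move back 2 places in the alphabet; S, Q, O, M, K, I → G.
Second component: 1, 2, 3, 5, 8, 13 → 21 (each term is the sum of the two before it).
For the shape, repeats star → square → hexagon → circle → triangle: star, square, hexagon, circle, triangle, star → square.
So the next label is G.21.square.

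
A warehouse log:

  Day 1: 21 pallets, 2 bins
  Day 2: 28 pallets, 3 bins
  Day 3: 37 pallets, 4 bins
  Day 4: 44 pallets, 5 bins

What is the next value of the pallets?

53

Pallets — alternating steps +7, +9, +7, +9, …: 21, 28, 37, 44 → 53.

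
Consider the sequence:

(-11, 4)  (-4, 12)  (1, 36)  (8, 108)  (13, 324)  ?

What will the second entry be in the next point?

Second entry: ×3 each step, so 4, 12, 36, 108, 324 → 972.

972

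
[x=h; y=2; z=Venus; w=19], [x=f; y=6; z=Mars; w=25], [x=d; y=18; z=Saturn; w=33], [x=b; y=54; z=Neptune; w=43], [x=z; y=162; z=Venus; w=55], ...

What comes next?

X: h, f, d, b, z → x (letters move back 2 places in the alphabet, wrapping A→Z).
Y: ×3 each step; 2, 6, 18, 54, 162 → 486.
For the z, repeats Venus → Mars → Saturn → Neptune: Venus, Mars, Saturn, Neptune, Venus → Mars.
W: differences are 6, 8, 10, … (increasing by 2 each time), so 19, 25, 33, 43, 55 → 69.
Putting it together: [x=x; y=486; z=Mars; w=69].

[x=x; y=486; z=Mars; w=69]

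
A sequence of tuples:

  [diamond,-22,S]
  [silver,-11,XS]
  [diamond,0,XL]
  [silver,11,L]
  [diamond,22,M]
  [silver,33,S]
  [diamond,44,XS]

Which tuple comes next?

[silver,55,XL]

For the rank, alternates diamond ↔ silver: diamond, silver, diamond, silver, diamond, silver, diamond → silver.
Second component: +11 each step, so -22, -11, 0, 11, 22, 33, 44 → 55.
Size: repeats S → XS → XL → L → M, so S, XS, XL, L, M, S, XS → XL.
Putting it together: [silver,55,XL].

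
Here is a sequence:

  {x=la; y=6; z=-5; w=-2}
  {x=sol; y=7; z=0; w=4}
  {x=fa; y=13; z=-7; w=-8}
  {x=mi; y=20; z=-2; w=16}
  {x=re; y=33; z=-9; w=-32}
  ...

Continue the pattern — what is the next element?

X: la, sol, fa, mi, re → do (runs backward through the solfège scale do→ti).
Y: each term is the sum of the two before it, so 6, 7, 13, 20, 33 → 53.
Z — alternating steps +5, −7, +5, −7, …: -5, 0, -7, -2, -9 → -4.
W: ×(-2) each step, so -2, 4, -8, 16, -32 → 64.
So the next element is {x=do; y=53; z=-4; w=64}.

{x=do; y=53; z=-4; w=64}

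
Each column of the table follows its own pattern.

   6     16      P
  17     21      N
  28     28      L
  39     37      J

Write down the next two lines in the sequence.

First component: +11 each step; 6, 17, 28, 39 → 50 → 61.
Second component goes 16, 21, 28, 37 → 48 → 61 (differences are 5, 7, 9, … (increasing by 2 each time)).
Letter goes P, N, L, J → H → F (letters move back 2 places in the alphabet).
So the next two lines are 50  48  H and 61  61  F.

50  48  H; 61  61  F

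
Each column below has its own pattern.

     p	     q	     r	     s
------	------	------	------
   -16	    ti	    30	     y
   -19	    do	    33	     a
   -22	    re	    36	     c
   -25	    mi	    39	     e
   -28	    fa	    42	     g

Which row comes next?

Column p: -16, -19, -22, -25, -28 → -31 (−3 each step).
Column q: runs through the solfège scale do→ti; ti, do, re, mi, fa → sol.
Column r goes 30, 33, 36, 39, 42 → 45 (together with the column p always sums to 14).
Column s: y, a, c, e, g → i (letters move forward 2 places in the alphabet, wrapping Z→A).
Combining the parts gives -31  sol  45  i.

-31  sol  45  i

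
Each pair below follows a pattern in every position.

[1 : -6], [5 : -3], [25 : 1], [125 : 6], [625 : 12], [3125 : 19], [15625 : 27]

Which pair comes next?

[78125 : 36]

For the first entry, ×5 each step: 1, 5, 25, 125, 625, 3125, 15625 → 78125.
Second entry goes -6, -3, 1, 6, 12, 19, 27 → 36 (differences are 3, 4, 5, … (increasing by 1 each time)).
So the next pair is [78125 : 36].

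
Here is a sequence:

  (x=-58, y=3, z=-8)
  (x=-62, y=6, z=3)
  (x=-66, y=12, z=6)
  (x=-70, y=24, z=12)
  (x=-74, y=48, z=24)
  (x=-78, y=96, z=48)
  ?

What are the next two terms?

(x=-82, y=192, z=96), (x=-86, y=384, z=192)

X goes -58, -62, -66, -70, -74, -78 → -82 → -86 (−4 each step).
Y: ×2 each step, so 3, 6, 12, 24, 48, 96 → 192 → 384.
Z: always the previous value of the y; -8, 3, 6, 12, 24, 48 → 96 → 192.
So the next two terms are (x=-82, y=192, z=96) and (x=-86, y=384, z=192).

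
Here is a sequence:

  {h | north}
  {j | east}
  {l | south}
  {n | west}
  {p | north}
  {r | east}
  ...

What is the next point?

{t | south}

Letter: h, j, l, n, p, r → t (letters move forward 2 places in the alphabet).
Direction: repeats north → east → south → west; north, east, south, west, north, east → south.
So the next point is {t | south}.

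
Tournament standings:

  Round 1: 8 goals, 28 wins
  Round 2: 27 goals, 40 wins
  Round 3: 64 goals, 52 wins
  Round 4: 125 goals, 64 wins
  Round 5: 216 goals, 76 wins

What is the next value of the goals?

343

Goals: 8, 27, 64, 125, 216 → 343 (perfect cubes: 2³, 3³, 4³, …).
For the wins, +12 each step: 28, 40, 52, 64, 76 → 88.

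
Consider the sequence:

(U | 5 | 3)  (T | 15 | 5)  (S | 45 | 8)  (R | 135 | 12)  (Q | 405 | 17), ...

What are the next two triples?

Letter — letters move back 1 place in the alphabet: U, T, S, R, Q → P → O.
For the second value, ×3 each step: 5, 15, 45, 135, 405 → 1215 → 3645.
Third value goes 3, 5, 8, 12, 17 → 23 → 30 (differences are 2, 3, 4, … (increasing by 1 each time)).
Putting the parts together: (P | 1215 | 23) and then (O | 3645 | 30).

(P | 1215 | 23), (O | 3645 | 30)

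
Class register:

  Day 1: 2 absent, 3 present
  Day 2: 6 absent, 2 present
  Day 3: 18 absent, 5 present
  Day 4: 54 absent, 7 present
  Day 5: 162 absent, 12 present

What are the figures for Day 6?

Absent: ×3 each step; 2, 6, 18, 54, 162 → 486.
For the present, each term is the sum of the two before it: 3, 2, 5, 7, 12 → 19.
So the next record is 486 absent, 19 present.

486 absent, 19 present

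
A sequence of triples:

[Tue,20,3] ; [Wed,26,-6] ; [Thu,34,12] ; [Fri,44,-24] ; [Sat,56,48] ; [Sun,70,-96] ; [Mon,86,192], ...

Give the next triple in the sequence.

Day: runs through the weekdays Mon→Sun, so Tue, Wed, Thu, Fri, Sat, Sun, Mon → Tue.
Second part — differences are 6, 8, 10, … (increasing by 2 each time): 20, 26, 34, 44, 56, 70, 86 → 104.
Third part — ×(-2) each step: 3, -6, 12, -24, 48, -96, 192 → -384.
Combining the parts gives [Tue,104,-384].

[Tue,104,-384]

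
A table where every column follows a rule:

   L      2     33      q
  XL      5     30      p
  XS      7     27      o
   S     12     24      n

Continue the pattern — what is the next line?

M  19  21  m

Size: runs through clothing sizes XS→XL; L, XL, XS, S → M.
Second component — each term is the sum of the two before it: 2, 5, 7, 12 → 19.
Third component: −3 each step, so 33, 30, 27, 24 → 21.
Letter: q, p, o, n → m (letters move back 1 place in the alphabet).
Putting it together: M  19  21  m.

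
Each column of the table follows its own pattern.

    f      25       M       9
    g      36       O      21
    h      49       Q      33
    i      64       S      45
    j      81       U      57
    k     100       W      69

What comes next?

First letter goes f, g, h, i, j, k → l (letters move forward 1 place in the alphabet).
Second component: 25, 36, 49, 64, 81, 100 → 121 (perfect squares: 5², 6², 7², …).
Second letter: letters move forward 2 places in the alphabet, so M, O, Q, S, U, W → Y.
Fourth component: +12 each step; 9, 21, 33, 45, 57, 69 → 81.
Combining the parts gives l  121  Y  81.

l  121  Y  81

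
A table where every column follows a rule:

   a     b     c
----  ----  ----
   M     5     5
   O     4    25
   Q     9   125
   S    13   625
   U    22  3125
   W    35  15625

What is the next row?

Y  57  78125

Column a goes M, O, Q, S, U, W → Y (letters move forward 2 places in the alphabet).
Column b: each term is the sum of the two before it, so 5, 4, 9, 13, 22, 35 → 57.
For the column c, ×5 each step: 5, 25, 125, 625, 3125, 15625 → 78125.
Combining the parts gives Y  57  78125.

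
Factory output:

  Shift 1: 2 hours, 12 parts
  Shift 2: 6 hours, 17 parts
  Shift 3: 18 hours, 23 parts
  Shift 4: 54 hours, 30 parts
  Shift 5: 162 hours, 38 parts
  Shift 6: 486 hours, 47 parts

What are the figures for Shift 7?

1458 hours, 57 parts

Hours: ×3 each step; 2, 6, 18, 54, 162, 486 → 1458.
For the parts, differences are 5, 6, 7, … (increasing by 1 each time): 12, 17, 23, 30, 38, 47 → 57.
Putting it together: 1458 hours, 57 parts.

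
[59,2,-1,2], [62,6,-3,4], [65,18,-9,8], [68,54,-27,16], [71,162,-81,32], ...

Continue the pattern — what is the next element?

[74,486,-243,64]

First coordinate goes 59, 62, 65, 68, 71 → 74 (+3 each step).
Second coordinate: ×3 each step, so 2, 6, 18, 54, 162 → 486.
For the third coordinate, ×3 each step: -1, -3, -9, -27, -81 → -243.
Fourth coordinate: ×2 each step; 2, 4, 8, 16, 32 → 64.
Combining the parts gives [74,486,-243,64].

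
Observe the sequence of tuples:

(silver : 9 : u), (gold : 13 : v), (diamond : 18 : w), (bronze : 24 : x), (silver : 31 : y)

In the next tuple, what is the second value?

39

Second value: 9, 13, 18, 24, 31 → 39 (differences are 4, 5, 6, … (increasing by 1 each time)).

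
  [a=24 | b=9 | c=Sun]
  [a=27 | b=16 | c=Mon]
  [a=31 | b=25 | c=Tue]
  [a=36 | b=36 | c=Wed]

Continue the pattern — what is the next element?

[a=42 | b=49 | c=Thu]

A: differences are 3, 4, 5, … (increasing by 1 each time); 24, 27, 31, 36 → 42.
B: 9, 16, 25, 36 → 49 (perfect squares: 3², 4², 5², …).
C goes Sun, Mon, Tue, Wed → Thu (runs through the weekdays Mon→Sun).
So the next element is [a=42 | b=49 | c=Thu].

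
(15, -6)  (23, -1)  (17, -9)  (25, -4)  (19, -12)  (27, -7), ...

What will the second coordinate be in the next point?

-15

First coordinate: 15, 23, 17, 25, 19, 27 → 21 (alternating steps +8, −6, +8, −6, …).
Second coordinate goes -6, -1, -9, -4, -12, -7 → -15 (alternating steps +5, −8, +5, −8, …).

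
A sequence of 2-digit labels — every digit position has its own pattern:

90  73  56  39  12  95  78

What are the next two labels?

First digit: 9, 7, 5, 3, 1, 9, 7 → 5 → 3 (−2 each step, mod 10).
Second digit — +3 each step, mod 10: 0, 3, 6, 9, 2, 5, 8 → 1 → 4.
So the next two labels are 51 and 34.

51, 34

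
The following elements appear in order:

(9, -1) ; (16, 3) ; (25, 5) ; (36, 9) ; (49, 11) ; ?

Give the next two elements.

(64, 15), (81, 17)

For the first component, perfect squares: 3², 4², 5², …: 9, 16, 25, 36, 49 → 64 → 81.
Second component: alternating steps +4, +2, +4, +2, …; -1, 3, 5, 9, 11 → 15 → 17.
Putting the parts together: (64, 15) and then (81, 17).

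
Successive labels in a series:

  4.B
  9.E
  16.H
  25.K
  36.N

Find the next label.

First component: perfect squares: 2², 3², 4², …; 4, 9, 16, 25, 36 → 49.
Letter: letters move forward 3 places in the alphabet, so B, E, H, K, N → Q.
So the next label is 49.Q.

49.Q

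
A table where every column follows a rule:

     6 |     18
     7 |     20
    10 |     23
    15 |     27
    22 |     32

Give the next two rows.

31  38; 42  45

First component — differences are 1, 3, 5, … (increasing by 2 each time): 6, 7, 10, 15, 22 → 31 → 42.
Second component goes 18, 20, 23, 27, 32 → 38 → 45 (differences are 2, 3, 4, … (increasing by 1 each time)).
So the next two rows are 31  38 and 42  45.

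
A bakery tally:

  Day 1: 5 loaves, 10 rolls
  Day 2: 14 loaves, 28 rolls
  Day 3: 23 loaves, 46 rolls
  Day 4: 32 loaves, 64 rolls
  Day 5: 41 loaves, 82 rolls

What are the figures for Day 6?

For the loaves, +9 each step: 5, 14, 23, 32, 41 → 50.
For the rolls, always 2 × the loaves: 10, 28, 46, 64, 82 → 100.
Combining the parts gives 50 loaves, 100 rolls.

50 loaves, 100 rolls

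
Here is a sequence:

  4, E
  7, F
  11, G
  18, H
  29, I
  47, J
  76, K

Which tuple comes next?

First slot goes 4, 7, 11, 18, 29, 47, 76 → 123 (each term is the sum of the two before it).
Letter: letters move forward 1 place in the alphabet; E, F, G, H, I, J, K → L.
Combining the parts gives 123, L.

123, L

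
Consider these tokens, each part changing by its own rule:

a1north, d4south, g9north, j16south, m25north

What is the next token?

p36south

Letter: a, d, g, j, m → p (letters move forward 3 places in the alphabet).
Second component: 1, 4, 9, 16, 25 → 36 (perfect squares: 1², 2², 3², …).
Direction: alternates north ↔ south; north, south, north, south, north → south.
Combining the parts gives p36south.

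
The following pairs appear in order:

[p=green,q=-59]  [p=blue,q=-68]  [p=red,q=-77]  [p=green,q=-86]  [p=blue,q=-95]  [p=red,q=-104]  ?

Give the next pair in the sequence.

P: repeats green → blue → red; green, blue, red, green, blue, red → green.
Q: -59, -68, -77, -86, -95, -104 → -113 (−9 each step).
So the next pair is [p=green,q=-113].

[p=green,q=-113]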